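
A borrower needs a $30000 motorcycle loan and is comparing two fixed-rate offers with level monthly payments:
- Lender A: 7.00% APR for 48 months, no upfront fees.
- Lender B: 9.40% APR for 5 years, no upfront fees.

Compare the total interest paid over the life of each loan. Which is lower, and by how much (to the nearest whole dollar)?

Lender A: at 7.00% the monthly rate is 0.0058333, so the payment is 30,000 × 0.0058333 / (1 − 1.0058333^−48) = $718.39.
Total interest on Lender A = 48 × $718.39 − $30,000 = $4,482.72.
Lender B: monthly rate = 9.4%/12 = 0.0078333; payment = 30,000 × 0.0078333 / (1 − (1+0.0078333)^−60) = $628.59.
Total interest on Lender B = 60 × $628.59 − $30,000 = $7,715.40.
Lender A is lower by $3,232.68.

Lender A by $3,233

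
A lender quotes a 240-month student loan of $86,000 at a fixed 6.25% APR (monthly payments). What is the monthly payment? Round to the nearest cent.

At 6.25% the monthly rate is 0.0052083, so the payment is 86,000 × 0.0052083 / (1 − 1.0052083^−240) = $628.60.

$628.60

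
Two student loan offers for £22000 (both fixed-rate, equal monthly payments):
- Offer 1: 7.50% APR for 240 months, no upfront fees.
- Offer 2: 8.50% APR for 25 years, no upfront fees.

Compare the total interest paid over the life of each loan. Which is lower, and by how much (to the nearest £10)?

Offer 1 by £10,610

Offer 1: monthly rate = 7.5%/12 = 0.0062500; payment = 22,000 × 0.0062500 / (1 − (1+0.0062500)^−240) = £177.23.
Total interest on Offer 1 = 240 × £177.23 − £22,000 = £20,535.20.
Offer 2: monthly rate = 8.5%/12 = 0.0070833; payment = 22,000 × 0.0070833 / (1 − (1+0.0070833)^−300) = £177.15.
Total interest on Offer 2 = 300 × £177.15 − £22,000 = £31,145.00.
Offer 1 is lower by £10,609.80.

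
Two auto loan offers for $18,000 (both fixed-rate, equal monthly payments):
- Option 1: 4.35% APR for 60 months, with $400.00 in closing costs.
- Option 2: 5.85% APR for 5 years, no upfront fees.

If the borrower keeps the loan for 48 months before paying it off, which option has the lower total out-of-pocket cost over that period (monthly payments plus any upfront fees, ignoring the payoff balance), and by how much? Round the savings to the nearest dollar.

Option 1: monthly rate = 4.35%/12 = 0.0036250; payment = 18,000 × 0.0036250 / (1 − (1+0.0036250)^−60) = $334.35.
Option 2: at 5.85% the monthly rate is 0.0048750, so the payment is 18,000 × 0.0048750 / (1 − 1.0048750^−60) = $346.74.
Over 48 months: Option 1 costs 48 × $334.35 + $400.00 = $16,448.80; Option 2 costs 48 × $346.74 = $16,643.52.
Option 1 is cheaper by $16,643.52 − $16,448.80 = $194.72.

Option 1 by $195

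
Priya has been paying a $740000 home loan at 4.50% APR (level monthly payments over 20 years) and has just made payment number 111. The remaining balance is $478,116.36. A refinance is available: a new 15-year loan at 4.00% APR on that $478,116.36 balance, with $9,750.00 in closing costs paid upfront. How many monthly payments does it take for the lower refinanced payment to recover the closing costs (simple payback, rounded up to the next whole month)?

9 months

Current payment = 740,000 × 4.5%/12 / (1 − (1+0.0037500)^−240) = $4,681.61.
Refinanced payment = 478,116.36 × 0.0033333 / (1 − (1+0.0033333)^−180) = $3,536.57.
Monthly savings = $4,681.61 − $3,536.57 = $1,145.04.
Break-even = $9,750.00 / $1,145.04 = 8.51 → 9 months.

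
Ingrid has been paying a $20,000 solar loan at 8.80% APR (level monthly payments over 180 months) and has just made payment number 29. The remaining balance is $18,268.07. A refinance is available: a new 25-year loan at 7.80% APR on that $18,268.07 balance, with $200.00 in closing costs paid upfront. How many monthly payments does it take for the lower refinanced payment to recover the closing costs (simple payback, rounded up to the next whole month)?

Current payment = 20,000 × 8.8%/12 / (1 − (1+0.0073333)^−180) = $200.48.
Refinanced payment = 18,268.07 × 0.0065000 / (1 − (1+0.0065000)^−300) = $138.58.
Monthly savings = $200.48 − $138.58 = $61.90.
Break-even = $200.00 / $61.90 = 3.23 → 4 months.

4 months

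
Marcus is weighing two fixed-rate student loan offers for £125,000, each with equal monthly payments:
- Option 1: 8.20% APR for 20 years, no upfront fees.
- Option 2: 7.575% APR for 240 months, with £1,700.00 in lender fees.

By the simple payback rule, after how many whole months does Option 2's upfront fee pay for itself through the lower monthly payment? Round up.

36 months

Option 1: at 8.20% the monthly rate is 0.0068333, so the payment is 125,000 × 0.0068333 / (1 − 1.0068333^−240) = £1,061.16.
Option 2: monthly rate = 7.575%/12 = 0.0063125; payment = 125,000 × 0.0063125 / (1 − (1+0.0063125)^−240) = £1,012.73.
Monthly savings = £1,061.16 − £1,012.73 = £48.43.
Break-even = £1,700.00 / £48.43 = 35.10 → 36 months.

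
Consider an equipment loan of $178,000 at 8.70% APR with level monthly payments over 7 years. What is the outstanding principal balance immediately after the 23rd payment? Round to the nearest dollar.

With monthly rate i = 8.7%/12 = 0.0072500, the balance after k of n payments is P · [(1+i)^n − (1+i)^k] / [(1+i)^n − 1].
(1+0.0072500)^84 = 1.83455691 and (1+0.0072500)^23 = 1.18074836, so the balance is 178,000 × (1.83455691 − 1.18074836) / (1.83455691 − 1) = $139,448.76.

$139,449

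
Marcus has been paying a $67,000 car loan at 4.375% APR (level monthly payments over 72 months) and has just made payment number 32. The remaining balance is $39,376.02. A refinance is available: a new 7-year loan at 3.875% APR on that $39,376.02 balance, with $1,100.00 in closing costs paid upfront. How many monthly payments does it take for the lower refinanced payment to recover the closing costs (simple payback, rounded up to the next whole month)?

3 months

Current payment = 67,000 × 4.375%/12 / (1 − (1+0.0036458)^−72) = $1,059.71.
Refinanced payment = 39,376.02 × 0.0032292 / (1 − (1+0.0032292)^−84) = $535.96.
Monthly savings = $1,059.71 − $535.96 = $523.75.
Break-even = $1,100.00 / $523.75 = 2.10 → 3 months.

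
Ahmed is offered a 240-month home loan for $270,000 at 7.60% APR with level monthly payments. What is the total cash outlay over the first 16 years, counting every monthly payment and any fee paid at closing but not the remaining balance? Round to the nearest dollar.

$420,795

Monthly rate = 7.6%/12 = 0.0063333; payment = 270,000 × 0.0063333 / (1 − (1+0.0063333)^−240) = $2,191.64.
Total outlay = 192 × $2,191.64 = $420,794.88.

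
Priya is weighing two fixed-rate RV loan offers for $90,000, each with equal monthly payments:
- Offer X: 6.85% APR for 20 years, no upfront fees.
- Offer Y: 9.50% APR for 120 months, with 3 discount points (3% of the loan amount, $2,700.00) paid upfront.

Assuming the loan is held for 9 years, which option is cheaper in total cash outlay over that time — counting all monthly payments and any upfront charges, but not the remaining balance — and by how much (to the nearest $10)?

Offer X by $53,990

Offer X: at 6.85% the monthly rate is 0.0057083, so the payment is 90,000 × 0.0057083 / (1 − 1.0057083^−240) = $689.69.
Offer Y: monthly rate = 9.5%/12 = 0.0079167; payment = 90,000 × 0.0079167 / (1 − (1+0.0079167)^−120) = $1,164.58.
Over 108 months: Offer X costs 108 × $689.69 = $74,486.52; Offer Y costs 108 × $1,164.58 + $2,700.00 = $128,474.64.
Offer X is cheaper by $128,474.64 − $74,486.52 = $53,988.12.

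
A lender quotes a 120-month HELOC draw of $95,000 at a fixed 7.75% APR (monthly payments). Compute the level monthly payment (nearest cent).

Monthly rate = 7.75%/12 = 0.0064583; payment = 95,000 × 0.0064583 / (1 − (1+0.0064583)^−120) = $1,140.10.

$1,140.10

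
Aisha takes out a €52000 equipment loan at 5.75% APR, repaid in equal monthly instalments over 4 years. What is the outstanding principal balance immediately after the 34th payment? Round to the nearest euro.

With monthly rate i = 5.75%/12 = 0.0047917, the balance after k of n payments is P · [(1+i)^n − (1+i)^k] / [(1+i)^n − 1].
(1+0.0047917)^48 = 1.25790887 and (1+0.0047917)^34 = 1.17648077, so the balance is 52,000 × (1.25790887 − 1.17648077) / (1.25790887 − 1) = €16,417.66.

€16,418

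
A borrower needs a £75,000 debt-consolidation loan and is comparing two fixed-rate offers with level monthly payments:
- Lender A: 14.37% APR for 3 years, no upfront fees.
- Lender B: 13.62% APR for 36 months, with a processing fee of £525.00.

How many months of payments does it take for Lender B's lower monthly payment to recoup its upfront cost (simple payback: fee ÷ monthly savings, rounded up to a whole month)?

Lender A: at 14.37% the monthly rate is 0.0119750, so the payment is 75,000 × 0.0119750 / (1 − 1.0119750^−36) = £2,576.82.
Lender B: monthly rate = 13.62%/12 = 0.0113500; payment = 75,000 × 0.0113500 / (1 − (1+0.0113500)^−36) = £2,549.50.
Monthly savings = £2,576.82 − £2,549.50 = £27.32.
Break-even = £525.00 / £27.32 = 19.22 → 20 months.

20 months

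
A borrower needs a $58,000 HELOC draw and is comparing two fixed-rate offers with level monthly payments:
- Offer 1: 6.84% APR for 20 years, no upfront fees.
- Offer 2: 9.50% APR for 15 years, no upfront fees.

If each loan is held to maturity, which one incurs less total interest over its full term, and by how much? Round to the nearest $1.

Offer 1: monthly rate = 6.84%/12 = 0.0057000; payment = 58,000 × 0.0057000 / (1 − (1+0.0057000)^−240) = $444.12.
Total interest on Offer 1 = 240 × $444.12 − $58,000 = $48,588.80.
Offer 2: at 9.50% the monthly rate is 0.0079167, so the payment is 58,000 × 0.0079167 / (1 − 1.0079167^−180) = $605.65.
Total interest on Offer 2 = 180 × $605.65 − $58,000 = $51,017.00.
Offer 1 is lower by $2,428.20.

Offer 1 by $2,428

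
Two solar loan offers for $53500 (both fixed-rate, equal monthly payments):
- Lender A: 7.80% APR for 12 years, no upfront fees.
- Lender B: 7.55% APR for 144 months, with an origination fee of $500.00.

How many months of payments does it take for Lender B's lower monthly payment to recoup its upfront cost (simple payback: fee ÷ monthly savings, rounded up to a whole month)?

69 months

Lender A: monthly rate = 7.8%/12 = 0.0065000; payment = 53,500 × 0.0065000 / (1 − (1+0.0065000)^−144) = $573.26.
Lender B: monthly rate = 7.55%/12 = 0.0062917; payment = 53,500 × 0.0062917 / (1 − (1+0.0062917)^−144) = $565.99.
Monthly savings = $573.26 − $565.99 = $7.27.
Break-even = $500.00 / $7.27 = 68.78 → 69 months.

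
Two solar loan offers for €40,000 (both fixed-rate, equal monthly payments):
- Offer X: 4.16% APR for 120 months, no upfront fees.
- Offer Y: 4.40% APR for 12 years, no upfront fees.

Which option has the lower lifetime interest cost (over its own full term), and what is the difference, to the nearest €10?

Offer X by €2,590

Offer X: monthly rate = 4.16%/12 = 0.0034667; payment = 40,000 × 0.0034667 / (1 − (1+0.0034667)^−120) = €408.03.
Total interest on Offer X = 120 × €408.03 − €40,000 = €8,963.60.
Offer Y: monthly rate = 4.4%/12 = 0.0036667; payment = 40,000 × 0.0036667 / (1 − (1+0.0036667)^−144) = €358.03.
Total interest on Offer Y = 144 × €358.03 − €40,000 = €11,556.32.
Offer X is lower by €2,592.72.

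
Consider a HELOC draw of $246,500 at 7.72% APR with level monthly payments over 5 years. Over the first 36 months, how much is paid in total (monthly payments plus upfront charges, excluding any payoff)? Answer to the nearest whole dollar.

Monthly rate = 7.72%/12 = 0.0064333; payment = 246,500 × 0.0064333 / (1 − (1+0.0064333)^−60) = $4,965.16.
Total outlay = 36 × $4,965.16 = $178,745.76.

$178,746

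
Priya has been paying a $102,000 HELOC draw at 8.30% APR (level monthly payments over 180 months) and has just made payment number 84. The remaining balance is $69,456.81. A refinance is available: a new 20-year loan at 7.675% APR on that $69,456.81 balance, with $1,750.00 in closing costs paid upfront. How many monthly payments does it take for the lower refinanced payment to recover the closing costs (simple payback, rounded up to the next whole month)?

5 months

Current payment = 102,000 × 8.3%/12 / (1 − (1+0.0069167)^−180) = $992.51.
Refinanced payment = 69,456.81 × 0.0063958 / (1 − (1+0.0063958)^−240) = $567.00.
Monthly savings = $992.51 − $567.00 = $425.51.
Break-even = $1,750.00 / $425.51 = 4.11 → 5 months.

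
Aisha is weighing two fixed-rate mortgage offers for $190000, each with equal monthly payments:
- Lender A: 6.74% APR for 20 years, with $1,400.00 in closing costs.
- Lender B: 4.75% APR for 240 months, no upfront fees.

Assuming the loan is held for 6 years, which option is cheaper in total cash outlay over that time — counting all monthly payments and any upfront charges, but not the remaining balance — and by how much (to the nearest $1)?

Lender A: monthly rate = 6.74%/12 = 0.0056167; payment = 190,000 × 0.0056167 / (1 − (1+0.0056167)^−240) = $1,443.56.
Lender B: monthly rate = 4.75%/12 = 0.0039583; payment = 190,000 × 0.0039583 / (1 − (1+0.0039583)^−240) = $1,227.82.
Over 72 months: Lender A costs 72 × $1,443.56 + $1,400.00 = $105,336.32; Lender B costs 72 × $1,227.82 = $88,403.04.
Lender B is cheaper by $105,336.32 − $88,403.04 = $16,933.28.

Lender B by $16,933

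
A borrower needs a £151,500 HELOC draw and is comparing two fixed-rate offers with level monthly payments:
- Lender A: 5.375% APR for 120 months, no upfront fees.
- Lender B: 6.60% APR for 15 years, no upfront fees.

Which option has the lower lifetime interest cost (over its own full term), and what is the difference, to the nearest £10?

Lender A: monthly rate = 5.375%/12 = 0.0044792; payment = 151,500 × 0.0044792 / (1 − (1+0.0044792)^−120) = £1,634.81.
Total interest on Lender A = 120 × £1,634.81 − £151,500 = £44,677.20.
Lender B: monthly rate = 6.6%/12 = 0.0055000; payment = 151,500 × 0.0055000 / (1 − (1+0.0055000)^−180) = £1,328.07.
Total interest on Lender B = 180 × £1,328.07 − £151,500 = £87,552.60.
Lender A is lower by £42,875.40.

Lender A by £42,880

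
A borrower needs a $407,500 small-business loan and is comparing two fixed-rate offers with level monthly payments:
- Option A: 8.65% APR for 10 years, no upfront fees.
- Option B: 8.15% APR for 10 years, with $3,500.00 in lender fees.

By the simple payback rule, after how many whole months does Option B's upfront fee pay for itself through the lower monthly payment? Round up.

33 months

Option A: monthly rate = 8.65%/12 = 0.0072083; payment = 407,500 × 0.0072083 / (1 − (1+0.0072083)^−120) = $5,085.17.
Option B: at 8.15% the monthly rate is 0.0067917, so the payment is 407,500 × 0.0067917 / (1 − 1.0067917^−120) = $4,976.46.
Monthly savings = $5,085.17 − $4,976.46 = $108.71.
Break-even = $3,500.00 / $108.71 = 32.20 → 33 months.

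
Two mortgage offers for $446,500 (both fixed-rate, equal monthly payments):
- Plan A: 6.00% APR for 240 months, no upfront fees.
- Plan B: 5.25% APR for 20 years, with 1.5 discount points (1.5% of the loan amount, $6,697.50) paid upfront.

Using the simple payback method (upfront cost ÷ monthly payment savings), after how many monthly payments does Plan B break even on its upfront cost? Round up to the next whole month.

Plan A: at 6.00% the monthly rate is 0.0050000, so the payment is 446,500 × 0.0050000 / (1 − 1.0050000^−240) = $3,198.86.
Plan B: monthly rate = 5.25%/12 = 0.0043750; payment = 446,500 × 0.0043750 / (1 − (1+0.0043750)^−240) = $3,008.71.
Monthly savings = $3,198.86 − $3,008.71 = $190.15.
Break-even = $6,697.50 / $190.15 = 35.22 → 36 months.

36 months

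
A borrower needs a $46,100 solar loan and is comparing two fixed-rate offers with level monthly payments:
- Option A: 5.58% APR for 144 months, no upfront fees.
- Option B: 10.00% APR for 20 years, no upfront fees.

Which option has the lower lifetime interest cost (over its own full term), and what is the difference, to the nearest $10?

Option A by $43,420

Option A: at 5.58% the monthly rate is 0.0046500, so the payment is 46,100 × 0.0046500 / (1 − 1.0046500^−144) = $439.91.
Total interest on Option A = 144 × $439.91 − $46,100 = $17,247.04.
Option B: at 10.00% the monthly rate is 0.0083333, so the payment is 46,100 × 0.0083333 / (1 − 1.0083333^−240) = $444.87.
Total interest on Option B = 240 × $444.87 − $46,100 = $60,668.80.
Option A is lower by $43,421.76.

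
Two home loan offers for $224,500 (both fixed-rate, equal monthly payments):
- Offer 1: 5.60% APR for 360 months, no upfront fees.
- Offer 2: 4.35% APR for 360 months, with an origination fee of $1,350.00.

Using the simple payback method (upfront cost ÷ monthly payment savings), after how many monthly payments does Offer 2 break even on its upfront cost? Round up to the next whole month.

Offer 1: monthly rate = 5.6%/12 = 0.0046667; payment = 224,500 × 0.0046667 / (1 − (1+0.0046667)^−360) = $1,288.81.
Offer 2: at 4.35% the monthly rate is 0.0036250, so the payment is 224,500 × 0.0036250 / (1 − 1.0036250^−360) = $1,117.59.
Monthly savings = $1,288.81 − $1,117.59 = $171.22.
Break-even = $1,350.00 / $171.22 = 7.88 → 8 months.

8 months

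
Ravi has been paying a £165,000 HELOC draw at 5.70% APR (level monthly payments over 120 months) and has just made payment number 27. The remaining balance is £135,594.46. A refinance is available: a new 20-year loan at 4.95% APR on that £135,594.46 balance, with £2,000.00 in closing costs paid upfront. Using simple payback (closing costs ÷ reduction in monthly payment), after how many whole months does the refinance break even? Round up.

3 months

Current payment = 165,000 × 5.7%/12 / (1 − (1+0.0047500)^−120) = £1,807.08.
Refinanced payment = 135,594.46 × 0.0041250 / (1 − (1+0.0041250)^−240) = £891.12.
Monthly savings = £1,807.08 − £891.12 = £915.96.
Break-even = £2,000.00 / £915.96 = 2.18 → 3 months.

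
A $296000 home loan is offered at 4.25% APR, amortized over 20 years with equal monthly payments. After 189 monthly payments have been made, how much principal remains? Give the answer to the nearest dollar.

With monthly rate i = 4.25%/12 = 0.0035417, the balance after k of n payments is P · [(1+i)^n − (1+i)^k] / [(1+i)^n − 1].
(1+0.0035417)^240 = 2.33613613 and (1+0.0035417)^189 = 1.95070811, so the balance is 296,000 × (2.33613613 − 1.95070811) / (2.33613613 − 1) = $85,385.53.

$85,386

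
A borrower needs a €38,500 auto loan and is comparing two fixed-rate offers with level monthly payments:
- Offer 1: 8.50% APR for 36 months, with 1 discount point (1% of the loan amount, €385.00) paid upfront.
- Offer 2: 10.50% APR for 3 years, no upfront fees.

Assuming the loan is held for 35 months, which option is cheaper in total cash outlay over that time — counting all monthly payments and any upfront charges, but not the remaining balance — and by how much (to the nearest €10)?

Offer 1: monthly rate = 8.5%/12 = 0.0070833; payment = 38,500 × 0.0070833 / (1 − (1+0.0070833)^−36) = €1,215.35.
Offer 2: monthly rate = 10.5%/12 = 0.0087500; payment = 38,500 × 0.0087500 / (1 − (1+0.0087500)^−36) = €1,251.34.
Over 35 months: Offer 1 costs 35 × €1,215.35 + €385.00 = €42,922.25; Offer 2 costs 35 × €1,251.34 = €43,796.90.
Offer 1 is cheaper by €43,796.90 − €42,922.25 = €874.65.

Offer 1 by €870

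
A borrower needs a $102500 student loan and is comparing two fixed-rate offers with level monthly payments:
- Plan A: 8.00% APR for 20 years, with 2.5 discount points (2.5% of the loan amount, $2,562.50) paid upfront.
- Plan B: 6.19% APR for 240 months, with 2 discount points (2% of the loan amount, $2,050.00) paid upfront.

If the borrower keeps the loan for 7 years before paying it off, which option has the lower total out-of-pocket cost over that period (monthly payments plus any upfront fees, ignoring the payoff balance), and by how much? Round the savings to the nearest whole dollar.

Plan B by $9,898

Plan A: monthly rate = 8%/12 = 0.0066667; payment = 102,500 × 0.0066667 / (1 − (1+0.0066667)^−240) = $857.35.
Plan B: monthly rate = 6.19%/12 = 0.0051583; payment = 102,500 × 0.0051583 / (1 − (1+0.0051583)^−240) = $745.62.
Over 84 months: Plan A costs 84 × $857.35 + $2,562.50 = $74,579.90; Plan B costs 84 × $745.62 + $2,050.00 = $64,682.08.
Plan B is cheaper by $74,579.90 − $64,682.08 = $9,897.82.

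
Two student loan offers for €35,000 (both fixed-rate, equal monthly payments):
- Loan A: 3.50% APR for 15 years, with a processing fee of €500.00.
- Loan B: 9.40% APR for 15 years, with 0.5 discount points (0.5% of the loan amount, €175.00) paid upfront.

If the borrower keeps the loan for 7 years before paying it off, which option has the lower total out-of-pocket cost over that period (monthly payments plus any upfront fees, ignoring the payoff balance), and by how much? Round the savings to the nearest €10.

Loan A by €9,180

Loan A: monthly rate = 3.5%/12 = 0.0029167; payment = 35,000 × 0.0029167 / (1 − (1+0.0029167)^−180) = €250.21.
Loan B: monthly rate = 9.4%/12 = 0.0078333; payment = 35,000 × 0.0078333 / (1 − (1+0.0078333)^−180) = €363.37.
Over 84 months: Loan A costs 84 × €250.21 + €500.00 = €21,517.64; Loan B costs 84 × €363.37 + €175.00 = €30,698.08.
Loan A is cheaper by €30,698.08 − €21,517.64 = €9,180.44.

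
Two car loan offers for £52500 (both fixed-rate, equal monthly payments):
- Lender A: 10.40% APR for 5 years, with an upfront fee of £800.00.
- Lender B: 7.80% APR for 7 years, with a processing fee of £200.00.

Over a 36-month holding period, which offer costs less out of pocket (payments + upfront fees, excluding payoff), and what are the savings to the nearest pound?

Lender A: monthly rate = 10.4%/12 = 0.0086667; payment = 52,500 × 0.0086667 / (1 − (1+0.0086667)^−60) = £1,125.83.
Lender B: at 7.80% the monthly rate is 0.0065000, so the payment is 52,500 × 0.0065000 / (1 − 1.0065000^−84) = £813.05.
Over 36 months: Lender A costs 36 × £1,125.83 + £800.00 = £41,329.88; Lender B costs 36 × £813.05 + £200.00 = £29,469.80.
Lender B is cheaper by £41,329.88 − £29,469.80 = £11,860.08.

Lender B by £11,860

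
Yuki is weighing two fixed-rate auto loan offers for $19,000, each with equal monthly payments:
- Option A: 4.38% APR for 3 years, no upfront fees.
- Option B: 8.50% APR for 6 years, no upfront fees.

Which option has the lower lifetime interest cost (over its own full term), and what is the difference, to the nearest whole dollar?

Option A: at 4.38% the monthly rate is 0.0036500, so the payment is 19,000 × 0.0036500 / (1 − 1.0036500^−36) = $564.17.
Total interest on Option A = 36 × $564.17 − $19,000 = $1,310.12.
Option B: at 8.50% the monthly rate is 0.0070833, so the payment is 19,000 × 0.0070833 / (1 − 1.0070833^−72) = $337.79.
Total interest on Option B = 72 × $337.79 − $19,000 = $5,320.88.
Option A is lower by $4,010.76.

Option A by $4,011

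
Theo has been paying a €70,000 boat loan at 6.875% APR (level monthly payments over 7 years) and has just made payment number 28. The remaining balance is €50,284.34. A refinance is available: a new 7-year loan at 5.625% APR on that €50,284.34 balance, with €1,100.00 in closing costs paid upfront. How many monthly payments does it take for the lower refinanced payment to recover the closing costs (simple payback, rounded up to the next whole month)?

Current payment = 70,000 × 6.875%/12 / (1 − (1+0.0057292)^−84) = €1,052.22.
Refinanced payment = 50,284.34 × 0.0046875 / (1 − (1+0.0046875)^−84) = €725.58.
Monthly savings = €1,052.22 − €725.58 = €326.64.
Break-even = €1,100.00 / €326.64 = 3.37 → 4 months.

4 months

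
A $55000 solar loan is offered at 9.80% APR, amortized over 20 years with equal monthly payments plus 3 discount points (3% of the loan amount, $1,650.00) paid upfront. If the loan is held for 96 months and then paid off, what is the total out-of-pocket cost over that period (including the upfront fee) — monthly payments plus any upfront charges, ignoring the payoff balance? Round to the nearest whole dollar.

$51,905

Monthly rate = 9.8%/12 = 0.0081667; payment = 55,000 × 0.0081667 / (1 − (1+0.0081667)^−240) = $523.49.
Total outlay = 96 × $523.49 + $1,650.00 = $51,905.04.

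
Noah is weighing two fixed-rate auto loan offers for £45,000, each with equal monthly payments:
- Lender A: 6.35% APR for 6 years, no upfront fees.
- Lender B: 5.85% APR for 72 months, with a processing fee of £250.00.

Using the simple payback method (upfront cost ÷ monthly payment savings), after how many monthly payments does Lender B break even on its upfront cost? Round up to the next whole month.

Lender A: at 6.35% the monthly rate is 0.0052917, so the payment is 45,000 × 0.0052917 / (1 − 1.0052917^−72) = £753.24.
Lender B: monthly rate = 5.85%/12 = 0.0048750; payment = 45,000 × 0.0048750 / (1 − (1+0.0048750)^−72) = £742.60.
Monthly savings = £753.24 − £742.60 = £10.64.
Break-even = £250.00 / £10.64 = 23.50 → 24 months.

24 months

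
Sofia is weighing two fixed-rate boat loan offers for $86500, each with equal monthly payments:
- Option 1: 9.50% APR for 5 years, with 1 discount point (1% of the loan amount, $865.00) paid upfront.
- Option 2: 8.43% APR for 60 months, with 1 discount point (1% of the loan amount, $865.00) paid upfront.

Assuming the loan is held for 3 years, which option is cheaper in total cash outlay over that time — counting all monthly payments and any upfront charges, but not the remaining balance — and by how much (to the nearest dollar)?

Option 2 by $1,616

Option 1: monthly rate = 9.5%/12 = 0.0079167; payment = 86,500 × 0.0079167 / (1 − (1+0.0079167)^−60) = $1,816.66.
Option 2: at 8.43% the monthly rate is 0.0070250, so the payment is 86,500 × 0.0070250 / (1 − 1.0070250^−60) = $1,771.76.
Over 36 months: Option 1 costs 36 × $1,816.66 + $865.00 = $66,264.76; Option 2 costs 36 × $1,771.76 + $865.00 = $64,648.36.
Option 2 is cheaper by $66,264.76 − $64,648.36 = $1,616.40.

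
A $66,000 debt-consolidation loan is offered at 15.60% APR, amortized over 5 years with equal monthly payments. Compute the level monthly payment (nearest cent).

Monthly rate = 15.6%/12 = 0.0130000; payment = 66,000 × 0.0130000 / (1 − (1+0.0130000)^−60) = $1,591.00.

$1,591.00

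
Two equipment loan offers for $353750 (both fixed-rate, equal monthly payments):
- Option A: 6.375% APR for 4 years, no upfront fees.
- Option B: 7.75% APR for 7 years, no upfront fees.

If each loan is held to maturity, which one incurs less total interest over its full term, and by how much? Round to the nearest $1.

Option A by $57,750

Option A: monthly rate = 6.375%/12 = 0.0053125; payment = 353,750 × 0.0053125 / (1 − (1+0.0053125)^−48) = $8,368.79.
Total interest on Option A = 48 × $8,368.79 − $353,750 = $47,951.92.
Option B: monthly rate = 7.75%/12 = 0.0064583; payment = 353,750 × 0.0064583 / (1 − (1+0.0064583)^−84) = $5,469.67.
Total interest on Option B = 84 × $5,469.67 − $353,750 = $105,702.28.
Option A is lower by $57,750.36.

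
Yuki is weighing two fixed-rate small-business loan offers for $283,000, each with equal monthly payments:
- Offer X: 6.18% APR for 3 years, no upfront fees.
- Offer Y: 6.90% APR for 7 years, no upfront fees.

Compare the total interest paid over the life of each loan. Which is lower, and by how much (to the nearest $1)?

Offer X: monthly rate = 6.18%/12 = 0.0051500; payment = 283,000 × 0.0051500 / (1 − (1+0.0051500)^−36) = $8,632.51.
Total interest on Offer X = 36 × $8,632.51 − $283,000 = $27,770.36.
Offer Y: monthly rate = 6.9%/12 = 0.0057500; payment = 283,000 × 0.0057500 / (1 − (1+0.0057500)^−84) = $4,257.41.
Total interest on Offer Y = 84 × $4,257.41 − $283,000 = $74,622.44.
Offer X is lower by $46,852.08.

Offer X by $46,852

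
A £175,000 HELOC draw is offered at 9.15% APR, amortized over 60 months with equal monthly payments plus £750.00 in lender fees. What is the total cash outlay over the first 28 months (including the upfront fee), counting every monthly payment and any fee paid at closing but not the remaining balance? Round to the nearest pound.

£102,823

At 9.15% the monthly rate is 0.0076250, so the payment is 175,000 × 0.0076250 / (1 − 1.0076250^−60) = £3,645.47.
Total outlay = 28 × £3,645.47 + £750.00 = £102,823.16.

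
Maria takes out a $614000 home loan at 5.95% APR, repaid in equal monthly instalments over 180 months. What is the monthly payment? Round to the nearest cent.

Monthly rate = 5.95%/12 = 0.0049583; payment = 614,000 × 0.0049583 / (1 − (1+0.0049583)^−180) = $5,164.71.

$5,164.71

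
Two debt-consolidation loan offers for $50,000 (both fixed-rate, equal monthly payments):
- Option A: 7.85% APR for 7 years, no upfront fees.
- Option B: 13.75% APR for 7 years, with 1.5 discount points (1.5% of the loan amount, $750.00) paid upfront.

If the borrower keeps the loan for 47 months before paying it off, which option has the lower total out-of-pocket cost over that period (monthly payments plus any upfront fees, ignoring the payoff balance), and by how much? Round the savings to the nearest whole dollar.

Option A: at 7.85% the monthly rate is 0.0065417, so the payment is 50,000 × 0.0065417 / (1 − 1.0065417^−84) = $775.58.
Option B: monthly rate = 13.75%/12 = 0.0114583; payment = 50,000 × 0.0114583 / (1 − (1+0.0114583)^−84) = $930.11.
Over 47 months: Option A costs 47 × $775.58 = $36,452.26; Option B costs 47 × $930.11 + $750.00 = $44,465.17.
Option A is cheaper by $44,465.17 − $36,452.26 = $8,012.91.

Option A by $8,013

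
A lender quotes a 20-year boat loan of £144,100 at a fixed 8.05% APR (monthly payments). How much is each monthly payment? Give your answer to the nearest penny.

Monthly rate = 8.05%/12 = 0.0067083; payment = 144,100 × 0.0067083 / (1 − (1+0.0067083)^−240) = £1,209.80.

£1,209.80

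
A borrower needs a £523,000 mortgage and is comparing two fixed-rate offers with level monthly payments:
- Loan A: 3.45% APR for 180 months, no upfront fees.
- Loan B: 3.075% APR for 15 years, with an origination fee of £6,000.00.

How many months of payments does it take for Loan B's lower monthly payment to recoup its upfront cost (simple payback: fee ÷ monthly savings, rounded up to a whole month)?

63 months

Loan A: monthly rate = 3.45%/12 = 0.0028750; payment = 523,000 × 0.0028750 / (1 − (1+0.0028750)^−180) = £3,726.01.
Loan B: monthly rate = 3.075%/12 = 0.0025625; payment = 523,000 × 0.0025625 / (1 − (1+0.0025625)^−180) = £3,630.64.
Monthly savings = £3,726.01 − £3,630.64 = £95.37.
Break-even = £6,000.00 / £95.37 = 62.91 → 63 months.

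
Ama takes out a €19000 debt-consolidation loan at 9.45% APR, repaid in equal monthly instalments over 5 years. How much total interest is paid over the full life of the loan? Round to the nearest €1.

€4,914

Monthly rate = 9.45%/12 = 0.0078750; payment = 19,000 × 0.0078750 / (1 − (1+0.0078750)^−60) = €398.57.
Total paid = 60 × €398.57 = €23,914.20; interest = €23,914.20 − €19,000 = €4,914.20.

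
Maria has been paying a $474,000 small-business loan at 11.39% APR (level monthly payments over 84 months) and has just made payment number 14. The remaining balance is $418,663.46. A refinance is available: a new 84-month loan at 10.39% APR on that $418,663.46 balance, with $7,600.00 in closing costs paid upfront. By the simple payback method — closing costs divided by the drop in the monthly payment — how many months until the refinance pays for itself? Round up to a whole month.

Current payment = 474,000 × 11.39%/12 / (1 − (1+0.0094917)^−84) = $8,213.56.
Refinanced payment = 418,663.46 × 0.0086583 / (1 − (1+0.0086583)^−84) = $7,034.97.
Monthly savings = $8,213.56 − $7,034.97 = $1,178.59.
Break-even = $7,600.00 / $1,178.59 = 6.45 → 7 months.

7 months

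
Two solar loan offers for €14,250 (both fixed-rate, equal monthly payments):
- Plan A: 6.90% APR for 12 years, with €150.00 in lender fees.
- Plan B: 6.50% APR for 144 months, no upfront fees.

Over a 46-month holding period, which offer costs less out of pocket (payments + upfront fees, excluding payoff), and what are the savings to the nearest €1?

Plan A: monthly rate = 6.9%/12 = 0.0057500; payment = 14,250 × 0.0057500 / (1 − (1+0.0057500)^−144) = €145.79.
Plan B: monthly rate = 6.5%/12 = 0.0054167; payment = 14,250 × 0.0054167 / (1 − (1+0.0054167)^−144) = €142.77.
Over 46 months: Plan A costs 46 × €145.79 + €150.00 = €6,856.34; Plan B costs 46 × €142.77 = €6,567.42.
Plan B is cheaper by €6,856.34 − €6,567.42 = €288.92.

Plan B by €289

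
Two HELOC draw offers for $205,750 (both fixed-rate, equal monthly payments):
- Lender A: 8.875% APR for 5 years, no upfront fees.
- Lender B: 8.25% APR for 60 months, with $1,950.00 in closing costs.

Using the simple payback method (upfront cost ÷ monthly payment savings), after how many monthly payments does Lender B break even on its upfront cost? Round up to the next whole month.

32 months

Lender A: at 8.875% the monthly rate is 0.0073958, so the payment is 205,750 × 0.0073958 / (1 − 1.0073958^−60) = $4,258.56.
Lender B: at 8.25% the monthly rate is 0.0068750, so the payment is 205,750 × 0.0068750 / (1 − 1.0068750^−60) = $4,196.53.
Monthly savings = $4,258.56 − $4,196.53 = $62.03.
Break-even = $1,950.00 / $62.03 = 31.44 → 32 months.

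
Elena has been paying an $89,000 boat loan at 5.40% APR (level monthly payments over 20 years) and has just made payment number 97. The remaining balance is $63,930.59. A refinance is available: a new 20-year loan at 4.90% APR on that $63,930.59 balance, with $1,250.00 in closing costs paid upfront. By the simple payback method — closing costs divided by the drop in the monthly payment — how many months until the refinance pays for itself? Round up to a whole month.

Current payment = 89,000 × 5.4%/12 / (1 − (1+0.0045000)^−240) = $607.20.
Refinanced payment = 63,930.59 × 0.0040833 / (1 − (1+0.0040833)^−240) = $418.39.
Monthly savings = $607.20 − $418.39 = $188.81.
Break-even = $1,250.00 / $188.81 = 6.62 → 7 months.

7 months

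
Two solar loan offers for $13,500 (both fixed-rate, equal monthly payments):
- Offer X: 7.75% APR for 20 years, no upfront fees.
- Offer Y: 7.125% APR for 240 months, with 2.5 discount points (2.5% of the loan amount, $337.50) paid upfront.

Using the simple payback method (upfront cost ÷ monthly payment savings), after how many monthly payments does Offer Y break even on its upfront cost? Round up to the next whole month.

66 months

Offer X: at 7.75% the monthly rate is 0.0064583, so the payment is 13,500 × 0.0064583 / (1 − 1.0064583^−240) = $110.83.
Offer Y: at 7.125% the monthly rate is 0.0059375, so the payment is 13,500 × 0.0059375 / (1 − 1.0059375^−240) = $105.68.
Monthly savings = $110.83 − $105.68 = $5.15.
Break-even = $337.50 / $5.15 = 65.53 → 66 months.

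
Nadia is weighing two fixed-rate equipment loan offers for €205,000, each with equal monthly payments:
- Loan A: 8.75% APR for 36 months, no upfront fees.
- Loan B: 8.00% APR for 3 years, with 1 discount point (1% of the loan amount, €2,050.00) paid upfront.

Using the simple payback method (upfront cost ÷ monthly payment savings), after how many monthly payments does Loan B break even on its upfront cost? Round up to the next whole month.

Loan A: at 8.75% the monthly rate is 0.0072917, so the payment is 205,000 × 0.0072917 / (1 − 1.0072917^−36) = €6,495.12.
Loan B: at 8.00% the monthly rate is 0.0066667, so the payment is 205,000 × 0.0066667 / (1 − 1.0066667^−36) = €6,423.95.
Monthly savings = €6,495.12 − €6,423.95 = €71.17.
Break-even = €2,050.00 / €71.17 = 28.80 → 29 months.

29 months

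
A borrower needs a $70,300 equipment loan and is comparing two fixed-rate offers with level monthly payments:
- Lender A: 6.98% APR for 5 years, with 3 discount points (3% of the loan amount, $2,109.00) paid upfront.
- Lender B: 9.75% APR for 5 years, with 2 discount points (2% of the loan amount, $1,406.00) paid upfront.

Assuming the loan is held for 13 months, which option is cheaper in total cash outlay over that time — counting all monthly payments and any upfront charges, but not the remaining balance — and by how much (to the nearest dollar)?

Lender A: monthly rate = 6.98%/12 = 0.0058167; payment = 70,300 × 0.0058167 / (1 − (1+0.0058167)^−60) = $1,391.36.
Lender B: monthly rate = 9.75%/12 = 0.0081250; payment = 70,300 × 0.0081250 / (1 − (1+0.0081250)^−60) = $1,485.03.
Over 13 months: Lender A costs 13 × $1,391.36 + $2,109.00 = $20,196.68; Lender B costs 13 × $1,485.03 + $1,406.00 = $20,711.39.
Lender A is cheaper by $20,711.39 − $20,196.68 = $514.71.

Lender A by $515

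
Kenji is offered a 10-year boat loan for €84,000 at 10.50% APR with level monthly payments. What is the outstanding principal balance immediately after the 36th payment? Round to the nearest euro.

€67,225

With monthly rate i = 10.5%/12 = 0.0087500, the balance after k of n payments is P · [(1+i)^n − (1+i)^k] / [(1+i)^n − 1].
(1+0.0087500)^120 = 2.84462962 and (1+0.0087500)^36 = 1.36838315, so the balance is 84,000 × (2.84462962 − 1.36838315) / (2.84462962 − 1) = €67,224.72.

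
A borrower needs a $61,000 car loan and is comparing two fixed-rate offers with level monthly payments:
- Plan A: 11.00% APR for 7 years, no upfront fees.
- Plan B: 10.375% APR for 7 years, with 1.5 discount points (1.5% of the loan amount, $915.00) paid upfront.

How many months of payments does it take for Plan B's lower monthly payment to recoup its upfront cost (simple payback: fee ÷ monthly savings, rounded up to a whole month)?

46 months

Plan A: monthly rate = 11%/12 = 0.0091667; payment = 61,000 × 0.0091667 / (1 − (1+0.0091667)^−84) = $1,044.47.
Plan B: monthly rate = 10.375%/12 = 0.0086458; payment = 61,000 × 0.0086458 / (1 − (1+0.0086458)^−84) = $1,024.53.
Monthly savings = $1,044.47 − $1,024.53 = $19.94.
Break-even = $915.00 / $19.94 = 45.89 → 46 months.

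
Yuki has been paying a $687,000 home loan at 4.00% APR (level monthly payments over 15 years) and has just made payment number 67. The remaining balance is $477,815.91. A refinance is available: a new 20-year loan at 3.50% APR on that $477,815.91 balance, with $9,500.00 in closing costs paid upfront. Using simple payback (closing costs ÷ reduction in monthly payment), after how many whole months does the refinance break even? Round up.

5 months

Current payment = 687,000 × 4%/12 / (1 − (1+0.0033333)^−180) = $5,081.66.
Refinanced payment = 477,815.91 × 0.0029167 / (1 − (1+0.0029167)^−240) = $2,771.14.
Monthly savings = $5,081.66 − $2,771.14 = $2,310.52.
Break-even = $9,500.00 / $2,310.52 = 4.11 → 5 months.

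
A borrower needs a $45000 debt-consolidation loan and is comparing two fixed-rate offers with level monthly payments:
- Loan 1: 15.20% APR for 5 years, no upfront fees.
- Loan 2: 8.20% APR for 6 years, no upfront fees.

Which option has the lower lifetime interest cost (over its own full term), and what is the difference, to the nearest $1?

Loan 1: at 15.20% the monthly rate is 0.0126667, so the payment is 45,000 × 0.0126667 / (1 − 1.0126667^−60) = $1,075.28.
Total interest on Loan 1 = 60 × $1,075.28 − $45,000 = $19,516.80.
Loan 2: at 8.20% the monthly rate is 0.0068333, so the payment is 45,000 × 0.0068333 / (1 − 1.0068333^−72) = $793.40.
Total interest on Loan 2 = 72 × $793.40 − $45,000 = $12,124.80.
Loan 2 is lower by $7,392.00.

Loan 2 by $7,392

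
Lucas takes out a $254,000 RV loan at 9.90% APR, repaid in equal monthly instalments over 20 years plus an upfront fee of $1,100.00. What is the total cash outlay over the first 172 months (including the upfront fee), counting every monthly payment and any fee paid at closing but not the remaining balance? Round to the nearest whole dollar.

At 9.90% the monthly rate is 0.0082500, so the payment is 254,000 × 0.0082500 / (1 − 1.0082500^−240) = $2,434.35.
Total outlay = 172 × $2,434.35 + $1,100.00 = $419,808.20.

$419,808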